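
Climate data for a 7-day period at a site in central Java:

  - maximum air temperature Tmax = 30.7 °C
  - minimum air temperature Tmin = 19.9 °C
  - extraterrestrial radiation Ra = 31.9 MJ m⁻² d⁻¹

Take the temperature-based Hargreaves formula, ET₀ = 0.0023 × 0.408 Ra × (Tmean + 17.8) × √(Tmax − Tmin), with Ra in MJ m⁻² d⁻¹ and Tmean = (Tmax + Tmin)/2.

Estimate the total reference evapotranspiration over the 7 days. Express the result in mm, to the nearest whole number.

30 mm

Tmean = (30.7 + 19.9)/2 = 25.30 °C
0.408 Ra = 0.408 × 31.9 = 13.0152 mm/d equivalent
ET₀ = 0.0023 × 13.0152 × (25.30 + 17.8) × √10.8 = 0.0023 × 13.0152 × 43.10 × 3.2863 = 4.2400 mm/d
Over 7 days: 4.2400 × 7 = 29.680 mm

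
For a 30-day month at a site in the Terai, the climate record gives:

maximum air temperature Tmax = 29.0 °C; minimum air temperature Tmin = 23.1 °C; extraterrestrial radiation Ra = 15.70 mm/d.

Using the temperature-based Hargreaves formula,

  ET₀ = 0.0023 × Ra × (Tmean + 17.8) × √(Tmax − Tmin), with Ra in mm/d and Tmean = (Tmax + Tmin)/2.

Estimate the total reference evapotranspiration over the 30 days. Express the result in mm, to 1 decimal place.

115.4 mm

Tmean = (29.0 + 23.1)/2 = 26.05 °C
ET₀ = 0.0023 × 15.70 × (26.05 + 17.8) × √5.9 = 0.0023 × 15.70 × 43.85 × 2.4290 = 3.8461 mm/d
Over 30 days: 3.8461 × 30 = 115.383 mm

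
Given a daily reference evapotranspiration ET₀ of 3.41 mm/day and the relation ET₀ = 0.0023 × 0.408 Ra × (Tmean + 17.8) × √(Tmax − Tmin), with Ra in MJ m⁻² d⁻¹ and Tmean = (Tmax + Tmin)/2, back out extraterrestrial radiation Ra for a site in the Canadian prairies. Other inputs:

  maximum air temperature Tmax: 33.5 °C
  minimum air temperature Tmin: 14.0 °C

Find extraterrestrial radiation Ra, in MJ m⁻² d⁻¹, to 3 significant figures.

Tmean = (33.5+14.0)/2 = 23.75 °C; ΔT = 19.5
Ra = ET₀ / [0.0023 × 0.408 × (Tmean+17.8) × √ΔT]
   = 3.41 / (0.0023 × 0.408 × 41.55 × 4.4159) = 19.805 MJ m⁻² d⁻¹

19.8 MJ m⁻² d⁻¹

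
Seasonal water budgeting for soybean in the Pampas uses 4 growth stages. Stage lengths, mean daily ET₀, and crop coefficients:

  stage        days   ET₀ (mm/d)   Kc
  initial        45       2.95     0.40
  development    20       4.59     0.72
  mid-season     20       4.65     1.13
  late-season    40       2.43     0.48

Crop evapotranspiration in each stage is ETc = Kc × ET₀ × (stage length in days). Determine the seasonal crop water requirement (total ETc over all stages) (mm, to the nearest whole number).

initial: 0.40 × 2.95 × 45 = 53.10 mm
development: 0.72 × 4.59 × 20 = 66.10 mm
mid-season: 1.13 × 4.65 × 20 = 105.09 mm
late-season: 0.48 × 2.43 × 40 = 46.66 mm
Seasonal total = 270.95 mm

271 mm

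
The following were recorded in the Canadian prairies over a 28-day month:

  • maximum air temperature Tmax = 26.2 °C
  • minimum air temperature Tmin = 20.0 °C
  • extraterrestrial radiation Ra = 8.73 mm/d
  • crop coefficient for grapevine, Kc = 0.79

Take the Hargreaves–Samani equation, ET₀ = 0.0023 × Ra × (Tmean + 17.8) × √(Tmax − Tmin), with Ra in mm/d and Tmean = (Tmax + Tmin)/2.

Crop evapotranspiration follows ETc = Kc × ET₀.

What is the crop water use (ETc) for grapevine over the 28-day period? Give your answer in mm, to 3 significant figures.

45.2 mm

Tmean = (26.2 + 20.0)/2 = 23.10 °C
ET₀ = 0.0023 × 8.73 × (23.10 + 17.8) × √6.2 = 0.0023 × 8.73 × 40.90 × 2.4900 = 2.0449 mm/d
ETc = Kc × ET₀ = 0.79 × 2.0449 = 1.6155 mm/d
Over 28 days: 1.6155 × 28 = 45.234 mm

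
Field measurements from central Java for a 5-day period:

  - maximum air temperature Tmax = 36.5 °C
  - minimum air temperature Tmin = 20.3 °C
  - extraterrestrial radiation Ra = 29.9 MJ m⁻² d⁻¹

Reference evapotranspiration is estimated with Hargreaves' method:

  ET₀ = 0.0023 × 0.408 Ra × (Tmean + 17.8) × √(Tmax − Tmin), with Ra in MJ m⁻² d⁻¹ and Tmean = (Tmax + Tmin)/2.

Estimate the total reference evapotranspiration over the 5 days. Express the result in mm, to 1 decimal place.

26.1 mm

Tmean = (36.5 + 20.3)/2 = 28.40 °C
0.408 Ra = 0.408 × 29.9 = 12.1992 mm/d equivalent
ET₀ = 0.0023 × 12.1992 × (28.40 + 17.8) × √16.2 = 0.0023 × 12.1992 × 46.20 × 4.0249 = 5.2174 mm/d
Over 5 days: 5.2174 × 5 = 26.087 mm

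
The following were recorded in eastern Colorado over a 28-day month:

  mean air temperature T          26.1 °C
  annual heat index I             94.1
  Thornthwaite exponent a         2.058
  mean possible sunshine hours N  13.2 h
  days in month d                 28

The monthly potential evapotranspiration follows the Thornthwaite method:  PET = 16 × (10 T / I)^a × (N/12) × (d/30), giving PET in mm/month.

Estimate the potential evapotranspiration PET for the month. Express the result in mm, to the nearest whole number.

10T/I = 10 × 26.1 / 94.1 = 2.7736
(10T/I)^a = 2.7736^2.058 = 8.1618
Uncorrected PET = 16 × 8.1618 = 130.589 mm
Correction = (N/12)(d/30) = (13.2/12)(28/30) = 1.0267
PET = 130.589 × 1.0267 = 134.076 mm/month

134 mm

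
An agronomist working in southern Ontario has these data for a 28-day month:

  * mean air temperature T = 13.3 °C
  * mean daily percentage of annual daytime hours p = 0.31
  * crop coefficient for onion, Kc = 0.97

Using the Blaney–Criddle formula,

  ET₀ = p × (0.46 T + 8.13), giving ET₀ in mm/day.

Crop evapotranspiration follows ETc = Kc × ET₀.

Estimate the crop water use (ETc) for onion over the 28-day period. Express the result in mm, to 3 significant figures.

ET₀ = 0.31 × (0.46 × 13.3 + 8.13) = 0.31 × 14.248 = 4.4169 mm/d
ETc = Kc × ET₀ = 0.97 × 4.4169 = 4.2844 mm/d
Over 28 days: 4.2844 × 28 = 119.963 mm

120 mm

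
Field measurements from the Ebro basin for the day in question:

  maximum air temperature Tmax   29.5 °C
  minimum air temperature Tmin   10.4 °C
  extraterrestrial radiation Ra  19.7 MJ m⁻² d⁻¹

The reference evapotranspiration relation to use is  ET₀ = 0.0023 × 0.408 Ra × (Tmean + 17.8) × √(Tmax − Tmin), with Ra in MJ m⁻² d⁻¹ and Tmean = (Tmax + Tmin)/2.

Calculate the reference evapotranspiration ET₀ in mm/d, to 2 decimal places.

3.05 mm/d

Tmean = (29.5 + 10.4)/2 = 19.95 °C
0.408 Ra = 0.408 × 19.7 = 8.0376 mm/d equivalent
ET₀ = 0.0023 × 8.0376 × (19.95 + 17.8) × √19.1 = 0.0023 × 8.0376 × 37.75 × 4.3704 = 3.0499 mm/d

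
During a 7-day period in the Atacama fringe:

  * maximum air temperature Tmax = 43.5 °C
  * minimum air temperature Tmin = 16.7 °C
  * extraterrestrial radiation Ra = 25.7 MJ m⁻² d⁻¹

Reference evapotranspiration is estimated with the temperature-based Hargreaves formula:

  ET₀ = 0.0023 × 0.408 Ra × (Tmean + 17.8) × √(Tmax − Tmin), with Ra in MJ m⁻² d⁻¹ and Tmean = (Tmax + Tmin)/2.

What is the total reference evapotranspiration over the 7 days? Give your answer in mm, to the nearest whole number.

Tmean = (43.5 + 16.7)/2 = 30.10 °C
0.408 Ra = 0.408 × 25.7 = 10.4856 mm/d equivalent
ET₀ = 0.0023 × 10.4856 × (30.10 + 17.8) × √26.8 = 0.0023 × 10.4856 × 47.90 × 5.1769 = 5.9803 mm/d
Over 7 days: 5.9803 × 7 = 41.862 mm

42 mm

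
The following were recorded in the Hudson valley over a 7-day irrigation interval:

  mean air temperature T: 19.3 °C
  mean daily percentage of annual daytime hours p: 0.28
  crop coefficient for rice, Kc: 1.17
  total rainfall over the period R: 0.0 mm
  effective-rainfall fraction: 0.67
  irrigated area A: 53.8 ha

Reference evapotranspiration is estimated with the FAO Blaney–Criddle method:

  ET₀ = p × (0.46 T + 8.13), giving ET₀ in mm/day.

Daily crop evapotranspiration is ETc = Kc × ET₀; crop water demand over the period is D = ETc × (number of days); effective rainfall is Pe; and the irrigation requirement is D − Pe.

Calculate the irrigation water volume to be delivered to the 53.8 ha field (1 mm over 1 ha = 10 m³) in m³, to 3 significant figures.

ET₀ = 0.28 × (0.46 × 19.3 + 8.13) = 0.28 × 17.008 = 4.7622 mm/d
ETc = Kc × ET₀ = 1.17 × 4.7622 = 5.5718 mm/d
Crop demand D = ETc × 7 d = 5.5718 × 7 = 39.003 mm
Pe = 0.67 × 0.0 = 0.000 mm
D − Pe = 39.003 − 0.000 = 39.003 mm
Volume = 39.003 mm × 53.8 ha × 10 = 20983.6 m³

21000 m³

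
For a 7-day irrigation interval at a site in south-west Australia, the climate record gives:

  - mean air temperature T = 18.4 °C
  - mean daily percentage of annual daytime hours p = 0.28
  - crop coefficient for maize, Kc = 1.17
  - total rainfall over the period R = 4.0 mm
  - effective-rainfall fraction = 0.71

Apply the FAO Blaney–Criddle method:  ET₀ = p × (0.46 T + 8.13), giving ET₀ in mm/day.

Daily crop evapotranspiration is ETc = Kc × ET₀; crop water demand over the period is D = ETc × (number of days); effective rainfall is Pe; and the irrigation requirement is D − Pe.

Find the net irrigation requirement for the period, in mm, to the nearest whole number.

ET₀ = 0.28 × (0.46 × 18.4 + 8.13) = 0.28 × 16.594 = 4.6463 mm/d
ETc = Kc × ET₀ = 1.17 × 4.6463 = 5.4362 mm/d
Crop demand D = ETc × 7 d = 5.4362 × 7 = 38.053 mm
Pe = 0.71 × 4.0 = 2.840 mm
D − Pe = 38.053 − 2.840 = 35.213 mm

35 mm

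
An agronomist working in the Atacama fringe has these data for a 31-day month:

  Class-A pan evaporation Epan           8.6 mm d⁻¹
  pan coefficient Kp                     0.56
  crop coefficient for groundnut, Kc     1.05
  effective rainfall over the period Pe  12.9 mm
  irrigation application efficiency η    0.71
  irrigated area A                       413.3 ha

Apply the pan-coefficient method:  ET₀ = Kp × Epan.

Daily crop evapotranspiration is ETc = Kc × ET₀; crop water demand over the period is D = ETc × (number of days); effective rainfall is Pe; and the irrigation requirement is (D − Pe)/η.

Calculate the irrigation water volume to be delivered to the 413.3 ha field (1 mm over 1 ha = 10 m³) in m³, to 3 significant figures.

ET₀ = 0.56 × 8.6 = 4.8160 mm/d
ETc = Kc × ET₀ = 1.05 × 4.8160 = 5.0568 mm/d
Crop demand D = ETc × 31 d = 5.0568 × 31 = 156.761 mm
D − Pe = 156.761 − 12.9 = 143.861 mm
Gross irrigation = 143.861 / 0.71 = 202.621 mm
Volume = 202.621 mm × 413.3 ha × 10 = 837432.6 m³

837000 m³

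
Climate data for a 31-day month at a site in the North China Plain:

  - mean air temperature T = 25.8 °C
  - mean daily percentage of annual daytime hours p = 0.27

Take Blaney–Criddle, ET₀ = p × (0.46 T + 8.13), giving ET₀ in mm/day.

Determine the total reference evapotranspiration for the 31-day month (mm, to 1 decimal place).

ET₀ = 0.27 × (0.46 × 25.8 + 8.13) = 0.27 × 19.998 = 5.3995 mm/d
Monthly total = 5.3995 × 31 = 167.385 mm

167.4 mm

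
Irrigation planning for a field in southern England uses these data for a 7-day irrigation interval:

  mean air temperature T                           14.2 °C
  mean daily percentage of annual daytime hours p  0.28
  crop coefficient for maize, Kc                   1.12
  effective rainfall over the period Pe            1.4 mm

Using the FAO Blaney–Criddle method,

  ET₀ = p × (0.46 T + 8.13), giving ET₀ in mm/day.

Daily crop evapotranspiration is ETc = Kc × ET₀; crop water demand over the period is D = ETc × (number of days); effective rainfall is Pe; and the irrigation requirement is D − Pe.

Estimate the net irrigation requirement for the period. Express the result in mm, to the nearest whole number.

31 mm

ET₀ = 0.28 × (0.46 × 14.2 + 8.13) = 0.28 × 14.662 = 4.1054 mm/d
ETc = Kc × ET₀ = 1.12 × 4.1054 = 4.5980 mm/d
Crop demand D = ETc × 7 d = 4.5980 × 7 = 32.186 mm
D − Pe = 32.186 − 1.4 = 30.786 mm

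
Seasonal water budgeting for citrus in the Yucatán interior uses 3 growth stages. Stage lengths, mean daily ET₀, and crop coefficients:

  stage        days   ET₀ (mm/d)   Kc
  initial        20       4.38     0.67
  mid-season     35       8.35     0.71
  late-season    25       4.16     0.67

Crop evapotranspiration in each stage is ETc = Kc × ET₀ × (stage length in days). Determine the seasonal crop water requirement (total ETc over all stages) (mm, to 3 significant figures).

336 mm

initial: 0.67 × 4.38 × 20 = 58.69 mm
mid-season: 0.71 × 8.35 × 35 = 207.50 mm
late-season: 0.67 × 4.16 × 25 = 69.68 mm
Seasonal total = 335.87 mm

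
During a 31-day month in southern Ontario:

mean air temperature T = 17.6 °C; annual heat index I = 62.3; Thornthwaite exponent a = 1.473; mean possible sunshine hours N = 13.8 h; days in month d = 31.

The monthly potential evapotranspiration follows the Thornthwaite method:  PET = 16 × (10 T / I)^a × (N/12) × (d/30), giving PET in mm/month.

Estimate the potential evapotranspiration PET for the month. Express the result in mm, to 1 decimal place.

10T/I = 10 × 17.6 / 62.3 = 2.8250
(10T/I)^a = 2.8250^1.473 = 4.6169
Uncorrected PET = 16 × 4.6169 = 73.870 mm
Correction = (N/12)(d/30) = (13.8/12)(31/30) = 1.1883
PET = 73.870 × 1.1883 = 87.780 mm/month

87.8 mm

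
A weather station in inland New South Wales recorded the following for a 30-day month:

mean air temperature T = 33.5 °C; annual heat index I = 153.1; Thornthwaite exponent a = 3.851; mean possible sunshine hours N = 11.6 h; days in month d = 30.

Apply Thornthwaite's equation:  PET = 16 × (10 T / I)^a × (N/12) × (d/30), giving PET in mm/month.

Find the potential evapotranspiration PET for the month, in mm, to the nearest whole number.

316 mm

10T/I = 10 × 33.5 / 153.1 = 2.1881
(10T/I)^a = 2.1881^3.851 = 20.3985
Uncorrected PET = 16 × 20.3985 = 326.376 mm
Correction = (N/12)(d/30) = (11.6/12)(30/30) = 0.9667
PET = 326.376 × 0.9667 = 315.508 mm/month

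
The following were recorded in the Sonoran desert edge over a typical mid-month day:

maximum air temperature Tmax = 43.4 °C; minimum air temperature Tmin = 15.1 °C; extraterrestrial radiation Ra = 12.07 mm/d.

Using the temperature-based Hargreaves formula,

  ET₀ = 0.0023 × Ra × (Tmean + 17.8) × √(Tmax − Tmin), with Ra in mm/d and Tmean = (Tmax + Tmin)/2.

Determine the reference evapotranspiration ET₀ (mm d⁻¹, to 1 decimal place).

6.9 mm d⁻¹

Tmean = (43.4 + 15.1)/2 = 29.25 °C
ET₀ = 0.0023 × 12.07 × (29.25 + 17.8) × √28.3 = 0.0023 × 12.07 × 47.05 × 5.3198 = 6.9485 mm/d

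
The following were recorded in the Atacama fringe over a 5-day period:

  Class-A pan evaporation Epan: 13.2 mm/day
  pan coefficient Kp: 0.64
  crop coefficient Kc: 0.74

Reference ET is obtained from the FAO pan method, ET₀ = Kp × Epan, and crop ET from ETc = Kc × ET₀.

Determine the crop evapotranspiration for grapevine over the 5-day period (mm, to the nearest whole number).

ET₀ = 0.64 × 13.2 = 8.4480 mm/d
ETc = Kc × ET₀ = 0.74 × 8.4480 = 6.2515 mm/d
Over 5 days: 6.2515 × 5 = 31.258 mm

31 mm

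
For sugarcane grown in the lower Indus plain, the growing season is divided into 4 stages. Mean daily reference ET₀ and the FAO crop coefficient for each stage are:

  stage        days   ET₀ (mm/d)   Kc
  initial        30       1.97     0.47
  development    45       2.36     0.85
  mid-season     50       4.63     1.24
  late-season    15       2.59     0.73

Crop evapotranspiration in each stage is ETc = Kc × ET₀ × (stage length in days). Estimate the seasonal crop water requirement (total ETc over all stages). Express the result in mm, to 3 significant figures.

433 mm

initial: 0.47 × 1.97 × 30 = 27.78 mm
development: 0.85 × 2.36 × 45 = 90.27 mm
mid-season: 1.24 × 4.63 × 50 = 287.06 mm
late-season: 0.73 × 2.59 × 15 = 28.36 mm
Seasonal total = 433.47 mm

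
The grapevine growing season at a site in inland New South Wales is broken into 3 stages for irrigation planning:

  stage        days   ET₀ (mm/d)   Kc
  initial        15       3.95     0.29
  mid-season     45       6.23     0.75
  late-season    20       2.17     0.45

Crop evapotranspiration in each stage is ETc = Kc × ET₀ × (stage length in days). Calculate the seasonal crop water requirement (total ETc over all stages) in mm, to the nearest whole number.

initial: 0.29 × 3.95 × 15 = 17.18 mm
mid-season: 0.75 × 6.23 × 45 = 210.26 mm
late-season: 0.45 × 2.17 × 20 = 19.53 mm
Seasonal total = 246.97 mm

247 mm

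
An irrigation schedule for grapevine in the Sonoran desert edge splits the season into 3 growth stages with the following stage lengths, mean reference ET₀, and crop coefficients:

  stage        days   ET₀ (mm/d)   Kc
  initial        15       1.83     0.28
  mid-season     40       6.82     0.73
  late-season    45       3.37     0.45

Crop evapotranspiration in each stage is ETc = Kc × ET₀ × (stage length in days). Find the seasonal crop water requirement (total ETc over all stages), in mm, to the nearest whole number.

275 mm

initial: 0.28 × 1.83 × 15 = 7.69 mm
mid-season: 0.73 × 6.82 × 40 = 199.14 mm
late-season: 0.45 × 3.37 × 45 = 68.24 mm
Seasonal total = 275.07 mm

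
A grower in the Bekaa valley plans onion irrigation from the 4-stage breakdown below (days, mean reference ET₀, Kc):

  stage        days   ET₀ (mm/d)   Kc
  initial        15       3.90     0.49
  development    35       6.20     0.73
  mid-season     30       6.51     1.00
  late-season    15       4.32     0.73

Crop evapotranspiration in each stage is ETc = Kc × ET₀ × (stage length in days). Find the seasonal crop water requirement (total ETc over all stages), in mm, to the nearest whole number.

430 mm

initial: 0.49 × 3.90 × 15 = 28.67 mm
development: 0.73 × 6.20 × 35 = 158.41 mm
mid-season: 1.00 × 6.51 × 30 = 195.30 mm
late-season: 0.73 × 4.32 × 15 = 47.30 mm
Seasonal total = 429.68 mm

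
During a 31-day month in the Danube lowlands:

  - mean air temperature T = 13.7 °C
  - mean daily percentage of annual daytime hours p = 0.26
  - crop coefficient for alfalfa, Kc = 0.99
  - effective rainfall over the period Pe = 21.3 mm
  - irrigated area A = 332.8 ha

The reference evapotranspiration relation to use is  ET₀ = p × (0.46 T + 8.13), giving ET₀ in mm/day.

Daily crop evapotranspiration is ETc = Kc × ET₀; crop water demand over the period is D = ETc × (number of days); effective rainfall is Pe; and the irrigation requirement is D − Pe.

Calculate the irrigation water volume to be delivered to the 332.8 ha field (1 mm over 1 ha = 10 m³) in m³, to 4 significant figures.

ET₀ = 0.26 × (0.46 × 13.7 + 8.13) = 0.26 × 14.432 = 3.7523 mm/d
ETc = Kc × ET₀ = 0.99 × 3.7523 = 3.7148 mm/d
Crop demand D = ETc × 31 d = 3.7148 × 31 = 115.159 mm
D − Pe = 115.159 − 21.3 = 93.859 mm
Volume = 93.859 mm × 332.8 ha × 10 = 312362.8 m³

312400 m³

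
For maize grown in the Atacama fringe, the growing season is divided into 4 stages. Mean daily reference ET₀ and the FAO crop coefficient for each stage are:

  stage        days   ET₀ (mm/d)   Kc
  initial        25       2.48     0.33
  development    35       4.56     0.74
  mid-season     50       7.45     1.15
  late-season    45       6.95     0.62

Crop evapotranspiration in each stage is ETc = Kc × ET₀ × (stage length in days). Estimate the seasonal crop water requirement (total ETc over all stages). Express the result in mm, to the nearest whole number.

761 mm

initial: 0.33 × 2.48 × 25 = 20.46 mm
development: 0.74 × 4.56 × 35 = 118.10 mm
mid-season: 1.15 × 7.45 × 50 = 428.38 mm
late-season: 0.62 × 6.95 × 45 = 193.91 mm
Seasonal total = 760.85 mm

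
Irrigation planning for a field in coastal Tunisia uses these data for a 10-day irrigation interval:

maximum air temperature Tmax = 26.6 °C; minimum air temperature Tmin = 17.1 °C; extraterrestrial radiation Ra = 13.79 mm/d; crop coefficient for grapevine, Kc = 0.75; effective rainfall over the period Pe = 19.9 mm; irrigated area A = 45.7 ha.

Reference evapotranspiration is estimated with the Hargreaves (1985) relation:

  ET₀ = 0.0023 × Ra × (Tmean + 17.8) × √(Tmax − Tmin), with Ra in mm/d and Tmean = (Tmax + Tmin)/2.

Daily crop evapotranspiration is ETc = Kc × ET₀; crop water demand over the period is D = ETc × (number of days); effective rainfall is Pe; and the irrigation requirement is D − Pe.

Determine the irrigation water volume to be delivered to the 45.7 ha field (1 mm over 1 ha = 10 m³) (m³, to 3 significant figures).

Tmean = (26.6 + 17.1)/2 = 21.85 °C
ET₀ = 0.0023 × 13.79 × (21.85 + 17.8) × √9.5 = 0.0023 × 13.79 × 39.65 × 3.0822 = 3.8761 mm/d
ETc = Kc × ET₀ = 0.75 × 3.8761 = 2.9071 mm/d
Crop demand D = ETc × 10 d = 2.9071 × 10 = 29.071 mm
D − Pe = 29.071 − 19.9 = 9.171 mm
Volume = 9.171 mm × 45.7 ha × 10 = 4191.1 m³

4190 m³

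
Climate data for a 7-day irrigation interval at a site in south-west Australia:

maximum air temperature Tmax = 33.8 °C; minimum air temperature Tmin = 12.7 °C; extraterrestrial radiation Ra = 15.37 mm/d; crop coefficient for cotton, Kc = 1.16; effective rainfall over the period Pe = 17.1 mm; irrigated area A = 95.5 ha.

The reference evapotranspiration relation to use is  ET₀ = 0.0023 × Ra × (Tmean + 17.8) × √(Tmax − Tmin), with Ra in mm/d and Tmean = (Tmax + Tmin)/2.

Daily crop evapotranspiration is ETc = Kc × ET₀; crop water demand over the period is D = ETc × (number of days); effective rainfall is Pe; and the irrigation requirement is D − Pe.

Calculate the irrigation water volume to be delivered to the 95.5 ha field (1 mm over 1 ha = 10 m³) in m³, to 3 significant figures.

35400 m³

Tmean = (33.8 + 12.7)/2 = 23.25 °C
ET₀ = 0.0023 × 15.37 × (23.25 + 17.8) × √21.1 = 0.0023 × 15.37 × 41.05 × 4.5935 = 6.6659 mm/d
ETc = Kc × ET₀ = 1.16 × 6.6659 = 7.7324 mm/d
Crop demand D = ETc × 7 d = 7.7324 × 7 = 54.127 mm
D − Pe = 54.127 − 17.1 = 37.027 mm
Volume = 37.027 mm × 95.5 ha × 10 = 35360.8 m³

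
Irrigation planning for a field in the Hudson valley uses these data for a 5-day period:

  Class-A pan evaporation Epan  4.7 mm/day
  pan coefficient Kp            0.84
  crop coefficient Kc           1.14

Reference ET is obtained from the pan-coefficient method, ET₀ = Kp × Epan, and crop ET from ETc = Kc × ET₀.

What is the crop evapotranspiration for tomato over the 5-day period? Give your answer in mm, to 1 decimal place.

22.5 mm

ET₀ = 0.84 × 4.7 = 3.9480 mm/d
ETc = Kc × ET₀ = 1.14 × 3.9480 = 4.5007 mm/d
Over 5 days: 4.5007 × 5 = 22.504 mm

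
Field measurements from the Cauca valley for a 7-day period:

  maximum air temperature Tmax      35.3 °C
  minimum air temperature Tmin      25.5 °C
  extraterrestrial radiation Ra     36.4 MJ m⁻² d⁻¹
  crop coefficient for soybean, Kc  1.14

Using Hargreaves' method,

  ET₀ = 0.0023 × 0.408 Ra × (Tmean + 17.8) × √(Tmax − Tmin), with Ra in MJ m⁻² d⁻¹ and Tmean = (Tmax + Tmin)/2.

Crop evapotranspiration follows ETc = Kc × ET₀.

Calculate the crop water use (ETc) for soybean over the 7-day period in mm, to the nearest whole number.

41 mm

Tmean = (35.3 + 25.5)/2 = 30.40 °C
0.408 Ra = 0.408 × 36.4 = 14.8512 mm/d equivalent
ET₀ = 0.0023 × 14.8512 × (30.40 + 17.8) × √9.8 = 0.0023 × 14.8512 × 48.20 × 3.1305 = 5.1541 mm/d
ETc = Kc × ET₀ = 1.14 × 5.1541 = 5.8757 mm/d
Over 7 days: 5.8757 × 7 = 41.130 mm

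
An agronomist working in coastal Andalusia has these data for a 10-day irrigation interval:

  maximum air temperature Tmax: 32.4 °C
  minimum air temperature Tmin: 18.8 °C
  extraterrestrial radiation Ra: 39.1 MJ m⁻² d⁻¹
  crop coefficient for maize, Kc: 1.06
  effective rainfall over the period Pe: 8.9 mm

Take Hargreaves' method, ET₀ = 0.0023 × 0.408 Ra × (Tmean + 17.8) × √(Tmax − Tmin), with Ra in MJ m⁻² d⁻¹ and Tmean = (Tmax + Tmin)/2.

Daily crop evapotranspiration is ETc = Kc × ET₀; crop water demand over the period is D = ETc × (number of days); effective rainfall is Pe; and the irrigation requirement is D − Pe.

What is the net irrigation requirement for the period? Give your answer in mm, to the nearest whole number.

Tmean = (32.4 + 18.8)/2 = 25.60 °C
0.408 Ra = 0.408 × 39.1 = 15.9528 mm/d equivalent
ET₀ = 0.0023 × 15.9528 × (25.60 + 17.8) × √13.6 = 0.0023 × 15.9528 × 43.40 × 3.6878 = 5.8725 mm/d
ETc = Kc × ET₀ = 1.06 × 5.8725 = 6.2249 mm/d
Crop demand D = ETc × 10 d = 6.2249 × 10 = 62.249 mm
D − Pe = 62.249 − 8.9 = 53.349 mm

53 mm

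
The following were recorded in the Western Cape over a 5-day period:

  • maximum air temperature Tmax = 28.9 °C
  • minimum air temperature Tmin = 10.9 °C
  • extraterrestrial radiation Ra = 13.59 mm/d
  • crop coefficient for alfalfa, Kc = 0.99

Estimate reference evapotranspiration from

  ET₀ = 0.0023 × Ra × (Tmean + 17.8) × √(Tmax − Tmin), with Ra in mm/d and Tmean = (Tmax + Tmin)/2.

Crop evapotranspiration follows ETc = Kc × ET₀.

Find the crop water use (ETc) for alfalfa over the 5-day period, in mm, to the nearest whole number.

25 mm

Tmean = (28.9 + 10.9)/2 = 19.90 °C
ET₀ = 0.0023 × 13.59 × (19.90 + 17.8) × √18.0 = 0.0023 × 13.59 × 37.70 × 4.2426 = 4.9994 mm/d
ETc = Kc × ET₀ = 0.99 × 4.9994 = 4.9494 mm/d
Over 5 days: 4.9494 × 5 = 24.747 mm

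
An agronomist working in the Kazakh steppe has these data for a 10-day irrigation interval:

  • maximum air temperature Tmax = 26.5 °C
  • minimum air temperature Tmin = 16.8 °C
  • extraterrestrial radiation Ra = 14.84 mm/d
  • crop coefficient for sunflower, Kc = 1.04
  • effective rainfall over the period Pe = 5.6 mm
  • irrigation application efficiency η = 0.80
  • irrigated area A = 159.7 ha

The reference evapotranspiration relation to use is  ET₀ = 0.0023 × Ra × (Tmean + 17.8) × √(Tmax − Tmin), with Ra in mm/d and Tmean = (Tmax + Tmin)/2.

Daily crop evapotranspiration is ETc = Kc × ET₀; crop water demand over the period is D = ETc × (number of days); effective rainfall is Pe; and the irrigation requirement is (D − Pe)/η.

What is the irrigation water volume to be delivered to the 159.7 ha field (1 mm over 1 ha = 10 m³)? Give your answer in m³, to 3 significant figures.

75900 m³

Tmean = (26.5 + 16.8)/2 = 21.65 °C
ET₀ = 0.0023 × 14.84 × (21.65 + 17.8) × √9.7 = 0.0023 × 14.84 × 39.45 × 3.1145 = 4.1937 mm/d
ETc = Kc × ET₀ = 1.04 × 4.1937 = 4.3614 mm/d
Crop demand D = ETc × 10 d = 4.3614 × 10 = 43.614 mm
D − Pe = 43.614 − 5.6 = 38.014 mm
Gross irrigation = 38.014 / 0.80 = 47.518 mm
Volume = 47.518 mm × 159.7 ha × 10 = 75886.2 m³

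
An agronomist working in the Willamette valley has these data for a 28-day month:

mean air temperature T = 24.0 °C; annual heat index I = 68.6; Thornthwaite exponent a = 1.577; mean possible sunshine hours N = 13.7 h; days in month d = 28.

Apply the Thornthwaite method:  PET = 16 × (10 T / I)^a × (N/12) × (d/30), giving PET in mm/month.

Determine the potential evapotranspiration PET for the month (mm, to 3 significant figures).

123 mm

10T/I = 10 × 24.0 / 68.6 = 3.4985
(10T/I)^a = 3.4985^1.577 = 7.2061
Uncorrected PET = 16 × 7.2061 = 115.298 mm
Correction = (N/12)(d/30) = (13.7/12)(28/30) = 1.0656
PET = 115.298 × 1.0656 = 122.862 mm/month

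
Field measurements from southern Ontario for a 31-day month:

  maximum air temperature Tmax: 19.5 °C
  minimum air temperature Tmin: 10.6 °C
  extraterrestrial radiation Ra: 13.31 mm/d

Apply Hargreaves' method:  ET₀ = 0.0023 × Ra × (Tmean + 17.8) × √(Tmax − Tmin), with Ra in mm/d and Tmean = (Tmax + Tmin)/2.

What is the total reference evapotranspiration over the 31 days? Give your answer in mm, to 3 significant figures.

93.0 mm

Tmean = (19.5 + 10.6)/2 = 15.05 °C
ET₀ = 0.0023 × 13.31 × (15.05 + 17.8) × √8.9 = 0.0023 × 13.31 × 32.85 × 2.9833 = 3.0001 mm/d
Over 31 days: 3.0001 × 31 = 93.003 mm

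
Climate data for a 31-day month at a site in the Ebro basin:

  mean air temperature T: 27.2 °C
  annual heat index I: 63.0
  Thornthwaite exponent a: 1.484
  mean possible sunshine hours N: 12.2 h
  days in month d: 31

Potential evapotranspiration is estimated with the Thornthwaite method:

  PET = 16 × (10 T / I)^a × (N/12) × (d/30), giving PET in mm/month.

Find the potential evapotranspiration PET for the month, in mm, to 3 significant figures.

147 mm

10T/I = 10 × 27.2 / 63.0 = 4.3175
(10T/I)^a = 4.3175^1.484 = 8.7636
Uncorrected PET = 16 × 8.7636 = 140.218 mm
Correction = (N/12)(d/30) = (12.2/12)(31/30) = 1.0506
PET = 140.218 × 1.0506 = 147.313 mm/month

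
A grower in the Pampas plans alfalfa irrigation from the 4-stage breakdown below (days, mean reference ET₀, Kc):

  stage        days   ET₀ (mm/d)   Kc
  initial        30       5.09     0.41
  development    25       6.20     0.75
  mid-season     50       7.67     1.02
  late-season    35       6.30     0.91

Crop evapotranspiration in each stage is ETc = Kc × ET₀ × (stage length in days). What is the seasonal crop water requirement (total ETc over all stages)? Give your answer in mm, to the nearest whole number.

771 mm

initial: 0.41 × 5.09 × 30 = 62.61 mm
development: 0.75 × 6.20 × 25 = 116.25 mm
mid-season: 1.02 × 7.67 × 50 = 391.17 mm
late-season: 0.91 × 6.30 × 35 = 200.66 mm
Seasonal total = 770.69 mm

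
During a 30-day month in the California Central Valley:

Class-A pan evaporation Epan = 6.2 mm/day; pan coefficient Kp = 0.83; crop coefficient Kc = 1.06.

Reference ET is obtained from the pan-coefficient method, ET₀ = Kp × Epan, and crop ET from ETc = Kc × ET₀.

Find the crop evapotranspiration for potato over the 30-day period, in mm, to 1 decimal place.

ET₀ = 0.83 × 6.2 = 5.1460 mm/d
ETc = Kc × ET₀ = 1.06 × 5.1460 = 5.4548 mm/d
Over 30 days: 5.4548 × 30 = 163.644 mm

163.6 mm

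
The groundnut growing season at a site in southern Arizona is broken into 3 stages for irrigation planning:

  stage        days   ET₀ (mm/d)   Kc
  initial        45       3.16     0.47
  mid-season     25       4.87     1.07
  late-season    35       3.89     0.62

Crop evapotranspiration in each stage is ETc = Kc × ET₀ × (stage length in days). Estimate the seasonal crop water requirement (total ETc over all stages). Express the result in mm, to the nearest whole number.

initial: 0.47 × 3.16 × 45 = 66.83 mm
mid-season: 1.07 × 4.87 × 25 = 130.27 mm
late-season: 0.62 × 3.89 × 35 = 84.41 mm
Seasonal total = 281.51 mm

282 mm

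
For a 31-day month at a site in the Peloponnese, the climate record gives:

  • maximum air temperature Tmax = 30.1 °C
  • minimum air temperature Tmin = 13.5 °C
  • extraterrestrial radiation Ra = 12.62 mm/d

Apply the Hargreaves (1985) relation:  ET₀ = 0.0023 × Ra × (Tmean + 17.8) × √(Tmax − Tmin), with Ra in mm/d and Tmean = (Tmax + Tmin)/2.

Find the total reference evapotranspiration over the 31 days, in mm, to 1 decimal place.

Tmean = (30.1 + 13.5)/2 = 21.80 °C
ET₀ = 0.0023 × 12.62 × (21.80 + 17.8) × √16.6 = 0.0023 × 12.62 × 39.60 × 4.0743 = 4.6831 mm/d
Over 31 days: 4.6831 × 31 = 145.176 mm

145.2 mm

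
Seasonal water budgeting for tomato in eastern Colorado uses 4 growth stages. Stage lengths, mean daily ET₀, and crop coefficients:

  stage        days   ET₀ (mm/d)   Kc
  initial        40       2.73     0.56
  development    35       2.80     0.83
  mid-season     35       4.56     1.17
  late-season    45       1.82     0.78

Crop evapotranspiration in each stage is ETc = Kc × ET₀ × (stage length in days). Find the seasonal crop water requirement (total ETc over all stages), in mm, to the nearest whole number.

initial: 0.56 × 2.73 × 40 = 61.15 mm
development: 0.83 × 2.80 × 35 = 81.34 mm
mid-season: 1.17 × 4.56 × 35 = 186.73 mm
late-season: 0.78 × 1.82 × 45 = 63.88 mm
Seasonal total = 393.10 mm

393 mm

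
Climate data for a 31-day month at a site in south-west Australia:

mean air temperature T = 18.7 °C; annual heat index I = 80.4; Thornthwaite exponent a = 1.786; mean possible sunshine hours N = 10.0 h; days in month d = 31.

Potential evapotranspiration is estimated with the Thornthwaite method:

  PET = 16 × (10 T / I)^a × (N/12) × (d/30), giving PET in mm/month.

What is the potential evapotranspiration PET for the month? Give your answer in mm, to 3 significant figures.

62.2 mm

10T/I = 10 × 18.7 / 80.4 = 2.3259
(10T/I)^a = 2.3259^1.786 = 4.5158
Uncorrected PET = 16 × 4.5158 = 72.253 mm
Correction = (N/12)(d/30) = (10.0/12)(31/30) = 0.8611
PET = 72.253 × 0.8611 = 62.217 mm/month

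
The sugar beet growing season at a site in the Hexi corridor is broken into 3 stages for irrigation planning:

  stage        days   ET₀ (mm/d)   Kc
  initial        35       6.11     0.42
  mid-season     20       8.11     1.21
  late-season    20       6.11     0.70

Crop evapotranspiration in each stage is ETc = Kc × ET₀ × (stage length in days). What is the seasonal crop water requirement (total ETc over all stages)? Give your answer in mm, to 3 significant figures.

372 mm

initial: 0.42 × 6.11 × 35 = 89.82 mm
mid-season: 1.21 × 8.11 × 20 = 196.26 mm
late-season: 0.70 × 6.11 × 20 = 85.54 mm
Seasonal total = 371.62 mm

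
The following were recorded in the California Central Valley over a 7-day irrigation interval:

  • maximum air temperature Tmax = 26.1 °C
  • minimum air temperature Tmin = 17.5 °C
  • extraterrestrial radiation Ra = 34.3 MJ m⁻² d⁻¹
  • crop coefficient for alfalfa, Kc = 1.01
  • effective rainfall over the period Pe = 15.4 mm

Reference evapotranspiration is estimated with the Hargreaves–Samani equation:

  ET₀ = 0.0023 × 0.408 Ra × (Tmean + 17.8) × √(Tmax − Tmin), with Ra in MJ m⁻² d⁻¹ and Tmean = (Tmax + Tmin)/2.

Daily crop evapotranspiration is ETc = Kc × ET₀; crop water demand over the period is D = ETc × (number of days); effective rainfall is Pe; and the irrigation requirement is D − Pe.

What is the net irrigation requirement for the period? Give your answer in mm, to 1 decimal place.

Tmean = (26.1 + 17.5)/2 = 21.80 °C
0.408 Ra = 0.408 × 34.3 = 13.9944 mm/d equivalent
ET₀ = 0.0023 × 13.9944 × (21.80 + 17.8) × √8.6 = 0.0023 × 13.9944 × 39.60 × 2.9326 = 3.7379 mm/d
ETc = Kc × ET₀ = 1.01 × 3.7379 = 3.7753 mm/d
Crop demand D = ETc × 7 d = 3.7753 × 7 = 26.427 mm
D − Pe = 26.427 − 15.4 = 11.027 mm

11.0 mm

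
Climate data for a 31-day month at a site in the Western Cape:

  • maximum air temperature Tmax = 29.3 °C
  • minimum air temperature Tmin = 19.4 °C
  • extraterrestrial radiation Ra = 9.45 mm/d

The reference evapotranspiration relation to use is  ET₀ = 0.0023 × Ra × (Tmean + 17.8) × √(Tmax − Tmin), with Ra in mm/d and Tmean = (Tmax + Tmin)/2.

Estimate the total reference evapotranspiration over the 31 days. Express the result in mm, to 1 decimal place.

Tmean = (29.3 + 19.4)/2 = 24.35 °C
ET₀ = 0.0023 × 9.45 × (24.35 + 17.8) × √9.9 = 0.0023 × 9.45 × 42.15 × 3.1464 = 2.8825 mm/d
Over 31 days: 2.8825 × 31 = 89.358 mm

89.4 mm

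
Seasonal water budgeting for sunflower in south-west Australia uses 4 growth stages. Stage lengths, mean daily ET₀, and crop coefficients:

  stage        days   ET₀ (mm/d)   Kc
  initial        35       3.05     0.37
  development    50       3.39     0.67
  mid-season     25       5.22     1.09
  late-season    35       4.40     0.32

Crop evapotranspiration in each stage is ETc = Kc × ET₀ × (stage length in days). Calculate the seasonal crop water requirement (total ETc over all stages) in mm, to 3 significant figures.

initial: 0.37 × 3.05 × 35 = 39.50 mm
development: 0.67 × 3.39 × 50 = 113.57 mm
mid-season: 1.09 × 5.22 × 25 = 142.25 mm
late-season: 0.32 × 4.40 × 35 = 49.28 mm
Seasonal total = 344.60 mm

345 mm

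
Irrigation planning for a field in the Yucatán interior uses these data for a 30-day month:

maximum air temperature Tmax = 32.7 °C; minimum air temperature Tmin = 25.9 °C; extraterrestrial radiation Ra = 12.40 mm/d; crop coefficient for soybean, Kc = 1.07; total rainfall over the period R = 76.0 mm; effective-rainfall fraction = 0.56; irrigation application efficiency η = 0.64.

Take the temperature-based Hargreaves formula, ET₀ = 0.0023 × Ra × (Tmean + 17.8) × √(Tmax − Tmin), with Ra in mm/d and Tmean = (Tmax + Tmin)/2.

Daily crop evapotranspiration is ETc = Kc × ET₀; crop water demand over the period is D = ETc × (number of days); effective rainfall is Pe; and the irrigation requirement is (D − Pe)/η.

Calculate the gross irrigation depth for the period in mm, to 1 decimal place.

109.2 mm

Tmean = (32.7 + 25.9)/2 = 29.30 °C
ET₀ = 0.0023 × 12.40 × (29.30 + 17.8) × √6.8 = 0.0023 × 12.40 × 47.10 × 2.6077 = 3.5029 mm/d
ETc = Kc × ET₀ = 1.07 × 3.5029 = 3.7481 mm/d
Crop demand D = ETc × 30 d = 3.7481 × 30 = 112.443 mm
Pe = 0.56 × 76.0 = 42.560 mm
D − Pe = 112.443 − 42.560 = 69.883 mm
Gross irrigation = 69.883 / 0.64 = 109.192 mm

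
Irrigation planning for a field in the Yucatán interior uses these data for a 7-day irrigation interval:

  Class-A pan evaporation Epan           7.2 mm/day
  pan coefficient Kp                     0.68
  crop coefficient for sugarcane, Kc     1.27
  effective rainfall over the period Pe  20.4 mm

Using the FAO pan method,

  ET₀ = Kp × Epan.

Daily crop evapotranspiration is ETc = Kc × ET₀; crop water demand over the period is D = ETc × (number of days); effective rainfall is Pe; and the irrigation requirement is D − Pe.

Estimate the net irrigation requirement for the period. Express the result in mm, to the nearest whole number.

ET₀ = 0.68 × 7.2 = 4.8960 mm/d
ETc = Kc × ET₀ = 1.27 × 4.8960 = 6.2179 mm/d
Crop demand D = ETc × 7 d = 6.2179 × 7 = 43.525 mm
D − Pe = 43.525 − 20.4 = 23.125 mm

23 mm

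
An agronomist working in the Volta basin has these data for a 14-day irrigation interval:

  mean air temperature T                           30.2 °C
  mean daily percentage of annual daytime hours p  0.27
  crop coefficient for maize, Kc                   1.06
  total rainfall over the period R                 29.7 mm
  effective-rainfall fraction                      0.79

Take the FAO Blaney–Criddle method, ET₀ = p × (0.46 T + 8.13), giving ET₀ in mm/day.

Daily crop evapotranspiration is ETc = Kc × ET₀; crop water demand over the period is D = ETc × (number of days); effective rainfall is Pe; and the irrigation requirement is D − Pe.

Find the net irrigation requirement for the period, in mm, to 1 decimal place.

64.8 mm

ET₀ = 0.27 × (0.46 × 30.2 + 8.13) = 0.27 × 22.022 = 5.9459 mm/d
ETc = Kc × ET₀ = 1.06 × 5.9459 = 6.3027 mm/d
Crop demand D = ETc × 14 d = 6.3027 × 14 = 88.238 mm
Pe = 0.79 × 29.7 = 23.463 mm
D − Pe = 88.238 − 23.463 = 64.775 mm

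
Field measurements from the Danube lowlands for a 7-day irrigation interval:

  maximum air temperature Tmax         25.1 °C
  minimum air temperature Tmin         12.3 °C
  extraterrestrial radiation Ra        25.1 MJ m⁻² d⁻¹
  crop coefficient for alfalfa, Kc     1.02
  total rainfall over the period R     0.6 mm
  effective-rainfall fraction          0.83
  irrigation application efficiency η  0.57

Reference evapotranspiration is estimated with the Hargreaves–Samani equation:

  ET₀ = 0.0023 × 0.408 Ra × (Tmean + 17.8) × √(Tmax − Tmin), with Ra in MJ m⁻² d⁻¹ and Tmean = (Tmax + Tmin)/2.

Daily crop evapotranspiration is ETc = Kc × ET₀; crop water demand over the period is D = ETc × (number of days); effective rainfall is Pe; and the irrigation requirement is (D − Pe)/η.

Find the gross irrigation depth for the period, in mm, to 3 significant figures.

Tmean = (25.1 + 12.3)/2 = 18.70 °C
0.408 Ra = 0.408 × 25.1 = 10.2408 mm/d equivalent
ET₀ = 0.0023 × 10.2408 × (18.70 + 17.8) × √12.8 = 0.0023 × 10.2408 × 36.50 × 3.5777 = 3.0758 mm/d
ETc = Kc × ET₀ = 1.02 × 3.0758 = 3.1373 mm/d
Crop demand D = ETc × 7 d = 3.1373 × 7 = 21.961 mm
Pe = 0.83 × 0.6 = 0.498 mm
D − Pe = 21.961 − 0.498 = 21.463 mm
Gross irrigation = 21.463 / 0.57 = 37.654 mm

37.7 mm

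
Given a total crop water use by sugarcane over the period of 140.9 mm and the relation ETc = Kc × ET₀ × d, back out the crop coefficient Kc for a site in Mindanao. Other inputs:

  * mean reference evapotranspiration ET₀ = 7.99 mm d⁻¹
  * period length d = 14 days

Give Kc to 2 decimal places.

1.26

ETc = Kc × ET₀ × d  ⇒  Kc = ETc / (ET₀ × d)
Kc = 140.9 / (7.99 × 14) = 140.9 / 111.86 = 1.2596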